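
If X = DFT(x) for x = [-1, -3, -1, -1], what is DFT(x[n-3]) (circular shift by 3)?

Time shift by 3: X_shifted[k] = ω_4^(3k) · X[k]
Shifted x = [-3, -1, -1, -1]

DFT(x[n-3]) = [-6, -2, -2, -2]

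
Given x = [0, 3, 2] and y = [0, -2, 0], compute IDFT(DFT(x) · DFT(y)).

(x ⊛ y)[n] = Σ(m=0 to 2) x[m] · y[(n-m) mod 3]

Computing each output sample:
(x ⊛ y)[0] = -4
(x ⊛ y)[1] = 0
(x ⊛ y)[2] = -6

x ⊛ y = [-4, 0, -6]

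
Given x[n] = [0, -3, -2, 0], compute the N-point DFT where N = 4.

X[k] = Σ(n=0 to 3) x[n] · ω_4^(nk)
where ω_4 = e^(-2πi/4)

Computing each X[k]:
X[0] = -5
X[1] = 2+3i
X[2] = 1
X[3] = 2-3i

X = [-5, 2+3i, 1, 2-3i]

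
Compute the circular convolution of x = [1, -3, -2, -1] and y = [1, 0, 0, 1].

(x ⊛ y)[n] = Σ(m=0 to 3) x[m] · y[(n-m) mod 4]

Computing each output sample:
(x ⊛ y)[0] = -2
(x ⊛ y)[1] = -5
(x ⊛ y)[2] = -3
(x ⊛ y)[3] = 0

x ⊛ y = [-2, -5, -3, 0]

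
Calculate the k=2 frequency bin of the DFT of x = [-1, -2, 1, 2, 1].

X[2] = Σ(n=0 to 4) x[n] · ω_5^(2n) where ω_5 = e^(-2πi/5)
= (-1)·ω_5^0 + (-2)·ω_5^2 + (1)·ω_5^4 + (2)·ω_5^6 + (1)·ω_5^8

X[2] = 0.7361+0.8123i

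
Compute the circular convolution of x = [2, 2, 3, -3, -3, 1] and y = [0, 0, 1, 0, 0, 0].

(x ⊛ y)[n] = Σ(m=0 to 5) x[m] · y[(n-m) mod 6]

Computing each output sample:
(x ⊛ y)[0] = -3
(x ⊛ y)[1] = 1
(x ⊛ y)[2] = 2
(x ⊛ y)[3] = 2
(x ⊛ y)[4] = 3
(x ⊛ y)[5] = -3

x ⊛ y = [-3, 1, 2, 2, 3, -3]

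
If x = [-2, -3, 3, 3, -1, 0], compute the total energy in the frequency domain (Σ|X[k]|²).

Parseval: Σ|x[n]|² = (1/N)Σ|X[k]|², so Σ|X[k]|² = N·Σ|x[n]|² = 6·32.0000

Σ|X[k]|² = N·Σ|x[n]|² = 6·32.0000 = 192.0000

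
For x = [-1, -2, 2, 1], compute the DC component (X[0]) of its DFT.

X[0] = Σ(n=0 to 3) x[n] · ω_4^0 = Σ x[n]
= (-1) + (-2) + (2) + (1)

X[0] = 0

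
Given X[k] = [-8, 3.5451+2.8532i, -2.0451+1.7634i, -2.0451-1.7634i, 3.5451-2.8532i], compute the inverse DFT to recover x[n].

x[n] = (1/5) Σ(k=0 to 4) X[k] · e^(2πikn/5)

Computing each x[n]:
x[0] = -1
x[1] = -2
x[2] = -3
x[3] = -3
x[4] = 1

x = [-1, -2, -3, -3, 1]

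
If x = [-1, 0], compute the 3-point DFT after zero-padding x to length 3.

Original 2-point DFT: [-1, -1]
Zero-padded 3-point DFT provides frequency interpolation.

DFT_3([x, 0, ...]) = [-1, -1, -1]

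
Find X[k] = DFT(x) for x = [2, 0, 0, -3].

X[k] = Σ(n=0 to 3) x[n] · ω_4^(nk)
where ω_4 = e^(-2πi/4)

Computing each X[k]:
X[0] = -1
X[1] = 2-3i
X[2] = 5
X[3] = 2+3i

X = [-1, 2-3i, 5, 2+3i]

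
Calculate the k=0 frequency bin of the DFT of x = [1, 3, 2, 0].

X[0] = Σ(n=0 to 3) x[n] · ω_4^0 = Σ x[n]
= (1) + (3) + (2) + (0)

X[0] = 6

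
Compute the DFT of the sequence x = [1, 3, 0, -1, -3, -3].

X[k] = Σ(n=0 to 5) x[n] · ω_6^(nk)
where ω_6 = e^(-2πi/6)

Computing each X[k]:
X[0] = -3
X[1] = 3.5000-7.7942i
X[2] = 1.5000-2.5981i
X[3] = -1
X[4] = 1.5000+2.5981i
X[5] = 3.5000+7.7942i

X = [-3, 3.5000-7.7942i, 1.5000-2.5981i, -1, 1.5000+2.5981i, 3.5000+7.7942i]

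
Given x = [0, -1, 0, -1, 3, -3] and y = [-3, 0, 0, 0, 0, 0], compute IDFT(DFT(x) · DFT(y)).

(x ⊛ y)[n] = Σ(m=0 to 5) x[m] · y[(n-m) mod 6]

Computing each output sample:
(x ⊛ y)[0] = 0
(x ⊛ y)[1] = 3
(x ⊛ y)[2] = 0
(x ⊛ y)[3] = 3
(x ⊛ y)[4] = -9
(x ⊛ y)[5] = 9

x ⊛ y = [0, 3, 0, 3, -9, 9]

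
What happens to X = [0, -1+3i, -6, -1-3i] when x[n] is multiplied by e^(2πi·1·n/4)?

Modulation property: DFT(ω_4^(-1n)·x[n]) = X[(k-1) mod 4], so circularly shift X by 1 positions.

X[k-1] = [-1-3i, 0, -1+3i, -6]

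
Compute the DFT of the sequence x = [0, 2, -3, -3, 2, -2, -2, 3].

X[k] = Σ(n=0 to 7) x[n] · ω_8^(nk)
where ω_8 = e^(-2πi/8)

Computing each X[k]:
X[0] = -3
X[1] = 5.0711+2.4142i
X[2] = 7
X[3] = -9.0711+0.4142i
X[4] = -3
X[5] = -9.0711-0.4142i
X[6] = 7
X[7] = 5.0711-2.4142i

X = [-3, 5.0711+2.4142i, 7, -9.0711+0.4142i, -3, -9.0711-0.4142i, 7, 5.0711-2.4142i]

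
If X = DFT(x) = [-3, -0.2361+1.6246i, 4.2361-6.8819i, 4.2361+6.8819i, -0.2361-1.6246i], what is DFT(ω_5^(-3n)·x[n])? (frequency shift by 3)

Modulation property: DFT(ω_5^(-3n)·x[n]) = X[(k-3) mod 5], so circularly shift X by 3 positions.

X[k-3] = [4.2361-6.8819i, 4.2361+6.8819i, -0.2361-1.6246i, -3, -0.2361+1.6246i]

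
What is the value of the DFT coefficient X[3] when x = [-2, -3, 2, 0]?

X[3] = Σ(n=0 to 3) x[n] · ω_4^(3n) where ω_4 = e^(-2πi/4)
= (-2)·ω_4^0 + (-3)·ω_4^3 + (2)·ω_4^6 + (0)·ω_4^9

X[3] = -4-3i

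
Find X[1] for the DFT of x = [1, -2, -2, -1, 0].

X[1] = Σ(n=0 to 4) x[n] · ω_5^(1n) where ω_5 = e^(-2πi/5)
= (1)·ω_5^0 + (-2)·ω_5^1 + (-2)·ω_5^2 + (-1)·ω_5^3 + (0)·ω_5^4

X[1] = 2.8090+2.4899i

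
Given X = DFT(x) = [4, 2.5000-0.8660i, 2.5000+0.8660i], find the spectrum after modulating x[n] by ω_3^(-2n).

Modulation property: DFT(ω_3^(-2n)·x[n]) = X[(k-2) mod 3], so circularly shift X by 2 positions.

X[k-2] = [2.5000-0.8660i, 2.5000+0.8660i, 4]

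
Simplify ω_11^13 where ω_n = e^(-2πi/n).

Since ω_11^11 = 1, powers reduce modulo 11.
13 mod 11 = 2
So ω_11^13 = ω_11^2 = e^(-2πi·2/11)

ω_11^13 = ω_11^2 = 0.4154-0.9096i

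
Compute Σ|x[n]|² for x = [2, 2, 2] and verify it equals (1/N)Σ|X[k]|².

Time domain:
Σ|x[n]|² = |2|² + |2|² + |2|² = 12.0000

Frequency domain:
(1/3)Σ|X[k]|² = (1/3)(|6|² + |0|² + |0|²) = (1/3)·36.0000 = 12.0000

Both sides agree, confirming Parseval's theorem.

Σ|x[n]|² = (1/N)Σ|X[k]|² = 12.0000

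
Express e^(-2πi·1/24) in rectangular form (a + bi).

ω_24^1 = e^(-2πi·1/24)
= cos(-2π·1/24) + i·sin(-2π·1/24)
= cos(-2π/24) + i·sin(-2π/24)

ω_24^1 = cos(-2π/24) + i·sin(-2π/24) = 0.9659-0.2588i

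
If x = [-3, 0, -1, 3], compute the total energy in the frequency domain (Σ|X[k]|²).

Parseval: Σ|x[n]|² = (1/N)Σ|X[k]|², so Σ|X[k]|² = N·Σ|x[n]|² = 4·19.0000

Σ|X[k]|² = N·Σ|x[n]|² = 4·19.0000 = 76.0000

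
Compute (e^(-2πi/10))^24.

Since ω_10^10 = 1, powers reduce modulo 10.
24 mod 10 = 4
So ω_10^24 = ω_10^4 = e^(-2πi·4/10)

ω_10^24 = ω_10^4 = -0.8090-0.5878i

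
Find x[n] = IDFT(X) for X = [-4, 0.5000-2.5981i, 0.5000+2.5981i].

x[n] = (1/3) Σ(k=0 to 2) X[k] · e^(2πikn/3)

Computing each x[n]:
x[0] = -1
x[1] = 0
x[2] = -3

x = [-1, 0, -3]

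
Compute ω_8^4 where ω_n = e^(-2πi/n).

ω_8^4 = e^(-2πi·4/8)
= cos(-2π·4/8) + i·sin(-2π·4/8)
= cos(-8π/8) + i·sin(-8π/8)

ω_8^4 = cos(-8π/8) + i·sin(-8π/8) = -1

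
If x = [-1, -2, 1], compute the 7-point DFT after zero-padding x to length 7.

Original 3-point DFT: [-2, -0.5000+2.5981i, -0.5000-2.5981i]
Zero-padded 7-point DFT provides frequency interpolation.

DFT_7([x, 0, ...]) = [-2, -2.4695+0.5887i, -1.4559+2.3837i, 1.4254+1.6496i, 1.4254-1.6496i, -1.4559-2.3837i, -2.4695-0.5887i]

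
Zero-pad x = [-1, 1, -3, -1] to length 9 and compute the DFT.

Original 4-point DFT: [-4, 2-2i, -4, 2+2i]
Zero-padded 9-point DFT provides frequency interpolation.

DFT_9([x, 0, ...]) = [-4, -0.2549+3.1777i, 2.4927-0.8248i, -1.0000-3.4641i, -3.7378-1.4044i, -3.7378+1.4044i, -1.0000+3.4641i, 2.4927+0.8248i, -0.2549-3.1777i]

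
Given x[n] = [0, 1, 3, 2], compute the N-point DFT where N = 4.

X[k] = Σ(n=0 to 3) x[n] · ω_4^(nk)
where ω_4 = e^(-2πi/4)

Computing each X[k]:
X[0] = 6
X[1] = -3+1i
X[2] = 0
X[3] = -3-1i

X = [6, -3+1i, 0, -3-1i]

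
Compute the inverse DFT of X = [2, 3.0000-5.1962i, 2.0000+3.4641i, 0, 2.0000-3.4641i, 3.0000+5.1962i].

x[n] = (1/6) Σ(k=0 to 5) X[k] · e^(2πikn/6)

Computing each x[n]:
x[0] = 2
x[1] = 1
x[2] = 2
x[3] = 0
x[4] = -3
x[5] = 0

x = [2, 1, 2, 0, -3, 0]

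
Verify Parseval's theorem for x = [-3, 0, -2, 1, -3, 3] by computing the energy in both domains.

Time domain:
Σ|x[n]|² = |-3|² + |0|² + |-2|² + |1|² + |-3|² + |3|² = 32.0000

Frequency domain:
(1/6)Σ|X[k]|² = (1/6)(|-4|² + |1.7321i|² + |-1.0000+3.4641i|² + |-12|² + |-1.0000-3.4641i|² + |-1.7321i|²) = (1/6)·192.0000 = 32.0000

Both sides agree, confirming Parseval's theorem.

Σ|x[n]|² = (1/N)Σ|X[k]|² = 32.0000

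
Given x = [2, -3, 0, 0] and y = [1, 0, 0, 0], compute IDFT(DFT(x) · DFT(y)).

(x ⊛ y)[n] = Σ(m=0 to 3) x[m] · y[(n-m) mod 4]

Computing each output sample:
(x ⊛ y)[0] = 2
(x ⊛ y)[1] = -3
(x ⊛ y)[2] = 0
(x ⊛ y)[3] = 0

x ⊛ y = [2, -3, 0, 0]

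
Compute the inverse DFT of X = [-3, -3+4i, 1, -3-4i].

x[n] = (1/4) Σ(k=0 to 3) X[k] · e^(2πikn/4)

Computing each x[n]:
x[0] = -2
x[1] = -3
x[2] = 1
x[3] = 1

x = [-2, -3, 1, 1]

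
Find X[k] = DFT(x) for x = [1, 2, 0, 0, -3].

X[k] = Σ(n=0 to 4) x[n] · ω_5^(nk)
where ω_5 = e^(-2πi/5)

Computing each X[k]:
X[0] = 0
X[1] = 0.6910-4.7553i
X[2] = 1.8090-2.9389i
X[3] = 1.8090+2.9389i
X[4] = 0.6910+4.7553i

X = [0, 0.6910-4.7553i, 1.8090-2.9389i, 1.8090+2.9389i, 0.6910+4.7553i]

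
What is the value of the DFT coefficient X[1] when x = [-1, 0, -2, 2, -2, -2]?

X[1] = Σ(n=0 to 5) x[n] · ω_6^(1n) where ω_6 = e^(-2πi/6)
= (-1)·ω_6^0 + (0)·ω_6^1 + (-2)·ω_6^2 + (2)·ω_6^3 + (-2)·ω_6^4 + (-2)·ω_6^5

X[1] = -2.0000-1.7321i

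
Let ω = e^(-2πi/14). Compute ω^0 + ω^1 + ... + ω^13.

Sum of all nth roots of unity equals 0 for n > 1 (geometric series with r ≠ 1).

0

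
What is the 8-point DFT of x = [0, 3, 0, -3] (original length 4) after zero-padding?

Original 4-point DFT: [0, -6i, 0, 6i]
Zero-padded 8-point DFT provides frequency interpolation.

DFT_8([x, 0, ...]) = [0, 4.2426, -6i, -4.2426, 0, -4.2426, 6i, 4.2426]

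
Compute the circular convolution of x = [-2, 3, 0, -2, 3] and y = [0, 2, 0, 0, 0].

(x ⊛ y)[n] = Σ(m=0 to 4) x[m] · y[(n-m) mod 5]

Computing each output sample:
(x ⊛ y)[0] = 6
(x ⊛ y)[1] = -4
(x ⊛ y)[2] = 6
(x ⊛ y)[3] = 0
(x ⊛ y)[4] = -4

x ⊛ y = [6, -4, 6, 0, -4]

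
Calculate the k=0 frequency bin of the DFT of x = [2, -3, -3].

X[0] = Σ(n=0 to 2) x[n] · ω_3^0 = Σ x[n]
= (2) + (-3) + (-3)

X[0] = -4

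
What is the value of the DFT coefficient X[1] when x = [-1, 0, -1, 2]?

X[1] = Σ(n=0 to 3) x[n] · ω_4^(1n) where ω_4 = e^(-2πi/4)
= (-1)·ω_4^0 + (0)·ω_4^1 + (-1)·ω_4^2 + (2)·ω_4^3

X[1] = 2i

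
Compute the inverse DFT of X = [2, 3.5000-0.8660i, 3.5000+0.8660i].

x[n] = (1/3) Σ(k=0 to 2) X[k] · e^(2πikn/3)

Computing each x[n]:
x[0] = 3
x[1] = 0
x[2] = -1

x = [3, 0, -1]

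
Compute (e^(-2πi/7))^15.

Since ω_7^7 = 1, powers reduce modulo 7.
15 mod 7 = 1
So ω_7^15 = ω_7^1 = e^(-2πi·1/7)

ω_7^15 = ω_7^1 = 0.6235-0.7818i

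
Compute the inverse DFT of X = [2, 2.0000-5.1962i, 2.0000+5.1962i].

x[n] = (1/3) Σ(k=0 to 2) X[k] · e^(2πikn/3)

Computing each x[n]:
x[0] = 2
x[1] = 3
x[2] = -3

x = [2, 3, -3]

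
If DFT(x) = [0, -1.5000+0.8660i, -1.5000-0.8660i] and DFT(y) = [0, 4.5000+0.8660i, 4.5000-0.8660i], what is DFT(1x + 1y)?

By linearity: DFT(1x + 1y) = 1·DFT(x) + 1·DFT(y)
= 1·[0, -1.5000+0.8660i, -1.5000-0.8660i] + 1·[0, 4.5000+0.8660i, 4.5000-0.8660i]

Computing element-wise:
Z[0] = 1·(0) + 1·(0) = 0
Z[1] = 1·(-1.5000+0.8660i) + 1·(4.5000+0.8660i) = 3.0000+1.7320i
Z[2] = 1·(-1.5000-0.8660i) + 1·(4.5000-0.8660i) = 3.0000-1.7320i

DFT(1x + 1y) = 1·X + 1·Y = [0, 3.0000+1.7320i, 3.0000-1.7320i]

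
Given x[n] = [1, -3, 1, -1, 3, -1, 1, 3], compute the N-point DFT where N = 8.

X[k] = Σ(n=0 to 7) x[n] · ω_8^(nk)
where ω_8 = e^(-2πi/8)

Computing each X[k]:
X[0] = 4
X[1] = -0.5858+4.2426i
X[2] = 2+6i
X[3] = -3.4142+4.2426i
X[4] = 8
X[5] = -3.4142-4.2426i
X[6] = 2-6i
X[7] = -0.5858-4.2426i

X = [4, -0.5858+4.2426i, 2+6i, -3.4142+4.2426i, 8, -3.4142-4.2426i, 2-6i, -0.5858-4.2426i]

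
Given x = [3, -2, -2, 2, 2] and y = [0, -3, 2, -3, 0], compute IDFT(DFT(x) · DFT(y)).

(x ⊛ y)[n] = Σ(m=0 to 4) x[m] · y[(n-m) mod 5]

Computing each output sample:
(x ⊛ y)[0] = 4
(x ⊛ y)[1] = -11
(x ⊛ y)[2] = 6
(x ⊛ y)[3] = -7
(x ⊛ y)[4] = -4

x ⊛ y = [4, -11, 6, -7, -4]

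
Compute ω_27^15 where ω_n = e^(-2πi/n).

ω_27^15 = e^(-2πi·15/27)
= cos(-2π·15/27) + i·sin(-2π·15/27)
= cos(-30π/27) + i·sin(-30π/27)

ω_27^15 = cos(-30π/27) + i·sin(-30π/27) = -0.9397+0.3420i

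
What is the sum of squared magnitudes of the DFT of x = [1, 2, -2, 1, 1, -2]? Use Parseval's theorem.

Parseval: Σ|x[n]|² = (1/N)Σ|X[k]|², so Σ|X[k]|² = N·Σ|x[n]|² = 6·15.0000

Σ|X[k]|² = N·Σ|x[n]|² = 6·15.0000 = 90.0000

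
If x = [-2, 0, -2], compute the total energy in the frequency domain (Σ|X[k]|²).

Parseval: Σ|x[n]|² = (1/N)Σ|X[k]|², so Σ|X[k]|² = N·Σ|x[n]|² = 3·8.0000

Σ|X[k]|² = N·Σ|x[n]|² = 3·8.0000 = 24.0000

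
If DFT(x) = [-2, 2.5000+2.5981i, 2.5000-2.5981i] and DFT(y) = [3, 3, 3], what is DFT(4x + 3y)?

By linearity: DFT(4x + 3y) = 4·DFT(x) + 3·DFT(y)
= 4·[-2, 2.5000+2.5981i, 2.5000-2.5981i] + 3·[3, 3, 3]

Computing element-wise:
Z[0] = 4·(-2) + 3·(3) = 1
Z[1] = 4·(2.5000+2.5981i) + 3·(3) = 19.0000+10.3924i
Z[2] = 4·(2.5000-2.5981i) + 3·(3) = 19.0000-10.3924i

DFT(4x + 3y) = 4·X + 3·Y = [1, 19.0000+10.3924i, 19.0000-10.3924i]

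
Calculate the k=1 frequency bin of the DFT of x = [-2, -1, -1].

X[1] = Σ(n=0 to 2) x[n] · ω_3^(1n) where ω_3 = e^(-2πi/3)
= (-2)·ω_3^0 + (-1)·ω_3^1 + (-1)·ω_3^2

X[1] = -1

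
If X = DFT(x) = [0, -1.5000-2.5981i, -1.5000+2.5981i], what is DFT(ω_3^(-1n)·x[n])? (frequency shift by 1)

Modulation property: DFT(ω_3^(-1n)·x[n]) = X[(k-1) mod 3], so circularly shift X by 1 positions.

X[k-1] = [-1.5000+2.5981i, 0, -1.5000-2.5981i]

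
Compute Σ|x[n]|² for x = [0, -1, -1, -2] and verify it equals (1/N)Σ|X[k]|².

Time domain:
Σ|x[n]|² = |0|² + |-1|² + |-1|² + |-2|² = 6.0000

Frequency domain:
(1/4)Σ|X[k]|² = (1/4)(|-4|² + |1-1i|² + |2|² + |1+1i|²) = (1/4)·24.0000 = 6.0000

Both sides agree, confirming Parseval's theorem.

Σ|x[n]|² = (1/N)Σ|X[k]|² = 6.0000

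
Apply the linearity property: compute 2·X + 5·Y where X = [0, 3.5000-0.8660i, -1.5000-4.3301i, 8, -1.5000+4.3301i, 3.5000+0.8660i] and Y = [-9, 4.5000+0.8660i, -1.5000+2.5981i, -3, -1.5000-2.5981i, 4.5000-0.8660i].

By linearity: DFT(2x + 5y) = 2·DFT(x) + 5·DFT(y)
= 2·[0, 3.5000-0.8660i, -1.5000-4.3301i, 8, -1.5000+4.3301i, 3.5000+0.8660i] + 5·[-9, 4.5000+0.8660i, -1.5000+2.5981i, -3, -1.5000-2.5981i, 4.5000-0.8660i]

Computing element-wise:
Z[0] = 2·(0) + 5·(-9) = -45
Z[1] = 2·(3.5000-0.8660i) + 5·(4.5000+0.8660i) = 29.5000+2.5980i
Z[2] = 2·(-1.5000-4.3301i) + 5·(-1.5000+2.5981i) = -10.5000+4.3303i
Z[3] = 2·(8) + 5·(-3) = 1
Z[4] = 2·(-1.5000+4.3301i) + 5·(-1.5000-2.5981i) = -10.5000-4.3303i
Z[5] = 2·(3.5000+0.8660i) + 5·(4.5000-0.8660i) = 29.5000-2.5980i

DFT(2x + 5y) = 2·X + 5·Y = [-45, 29.5000+2.5980i, -10.5000+4.3303i, 1, -10.5000-4.3303i, 29.5000-2.5980i]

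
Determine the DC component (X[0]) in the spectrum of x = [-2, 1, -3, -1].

X[0] = Σ(n=0 to 3) x[n] · ω_4^0 = Σ x[n]
= (-2) + (1) + (-3) + (-1)

X[0] = -5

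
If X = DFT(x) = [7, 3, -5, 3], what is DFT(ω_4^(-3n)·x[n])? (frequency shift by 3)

Modulation property: DFT(ω_4^(-3n)·x[n]) = X[(k-3) mod 4], so circularly shift X by 3 positions.

X[k-3] = [3, -5, 3, 7]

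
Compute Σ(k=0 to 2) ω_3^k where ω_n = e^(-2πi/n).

Sum of all nth roots of unity equals 0 for n > 1 (geometric series with r ≠ 1).

0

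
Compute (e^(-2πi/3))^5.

Since ω_3^3 = 1, powers reduce modulo 3.
5 mod 3 = 2
So ω_3^5 = ω_3^2 = e^(-2πi·2/3)

ω_3^5 = ω_3^2 = -0.5000+0.8660i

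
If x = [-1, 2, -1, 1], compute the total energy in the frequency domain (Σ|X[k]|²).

Parseval: Σ|x[n]|² = (1/N)Σ|X[k]|², so Σ|X[k]|² = N·Σ|x[n]|² = 4·7.0000

Σ|X[k]|² = N·Σ|x[n]|² = 4·7.0000 = 28.0000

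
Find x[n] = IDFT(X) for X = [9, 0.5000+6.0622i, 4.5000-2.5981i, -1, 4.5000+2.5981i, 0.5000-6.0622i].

x[n] = (1/6) Σ(k=0 to 5) X[k] · e^(2πikn/6)

Computing each x[n]:
x[0] = 3
x[1] = 0
x[2] = -2
x[3] = 3
x[4] = 3
x[5] = 2

x = [3, 0, -2, 3, 3, 2]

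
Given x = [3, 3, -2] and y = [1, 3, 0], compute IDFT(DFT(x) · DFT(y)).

(x ⊛ y)[n] = Σ(m=0 to 2) x[m] · y[(n-m) mod 3]

Computing each output sample:
(x ⊛ y)[0] = -3
(x ⊛ y)[1] = 12
(x ⊛ y)[2] = 7

x ⊛ y = [-3, 12, 7]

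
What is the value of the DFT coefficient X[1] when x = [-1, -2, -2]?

X[1] = Σ(n=0 to 2) x[n] · ω_3^(1n) where ω_3 = e^(-2πi/3)
= (-1)·ω_3^0 + (-2)·ω_3^1 + (-2)·ω_3^2

X[1] = 1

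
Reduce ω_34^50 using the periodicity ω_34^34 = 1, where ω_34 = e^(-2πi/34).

Since ω_34^34 = 1, powers reduce modulo 34.
50 mod 34 = 16
So ω_34^50 = ω_34^16 = e^(-2πi·16/34)

ω_34^50 = ω_34^16 = -0.9830-0.1837i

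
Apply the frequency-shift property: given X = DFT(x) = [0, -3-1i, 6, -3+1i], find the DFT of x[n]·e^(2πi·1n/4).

Modulation property: DFT(ω_4^(-1n)·x[n]) = X[(k-1) mod 4], so circularly shift X by 1 positions.

X[k-1] = [-3+1i, 0, -3-1i, 6]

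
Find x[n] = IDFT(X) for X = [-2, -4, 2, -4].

x[n] = (1/4) Σ(k=0 to 3) X[k] · e^(2πikn/4)

Computing each x[n]:
x[0] = -2
x[1] = -1
x[2] = 2
x[3] = -1

x = [-2, -1, 2, -1]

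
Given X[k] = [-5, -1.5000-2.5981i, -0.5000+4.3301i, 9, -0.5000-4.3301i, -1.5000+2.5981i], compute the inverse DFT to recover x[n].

x[n] = (1/6) Σ(k=0 to 5) X[k] · e^(2πikn/6)

Computing each x[n]:
x[0] = 0
x[1] = -3
x[2] = 3
x[3] = -2
x[4] = -1
x[5] = -2

x = [0, -3, 3, -2, -1, -2]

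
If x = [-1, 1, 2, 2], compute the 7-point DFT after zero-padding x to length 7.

Original 4-point DFT: [4, -3+1i, -2, -3-1i]
Zero-padded 7-point DFT provides frequency interpolation.

DFT_7([x, 0, ...]) = [4, -2.6235-3.5995i, -1.7775+1.4565i, -1.0990-0.8201i, -1.0990+0.8201i, -1.7775-1.4565i, -2.6235+3.5995i]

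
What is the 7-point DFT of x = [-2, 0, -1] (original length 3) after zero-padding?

Original 3-point DFT: [-3, -1.5000-0.8660i, -1.5000+0.8660i]
Zero-padded 7-point DFT provides frequency interpolation.

DFT_7([x, 0, ...]) = [-3, -1.7775+0.9749i, -1.0990-0.4339i, -2.6235-0.7818i, -2.6235+0.7818i, -1.0990+0.4339i, -1.7775-0.9749i]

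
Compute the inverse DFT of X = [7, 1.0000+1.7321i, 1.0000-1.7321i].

x[n] = (1/3) Σ(k=0 to 2) X[k] · e^(2πikn/3)

Computing each x[n]:
x[0] = 3
x[1] = 1
x[2] = 3

x = [3, 1, 3]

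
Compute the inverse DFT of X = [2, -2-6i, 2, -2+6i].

x[n] = (1/4) Σ(k=0 to 3) X[k] · e^(2πikn/4)

Computing each x[n]:
x[0] = 0
x[1] = 3
x[2] = 2
x[3] = -3

x = [0, 3, 2, -3]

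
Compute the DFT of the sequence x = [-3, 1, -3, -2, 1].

X[k] = Σ(n=0 to 4) x[n] · ω_5^(nk)
where ω_5 = e^(-2πi/5)

Computing each X[k]:
X[0] = -6
X[1] = 1.6631+0.5878i
X[2] = -6.1631-0.9511i
X[3] = -6.1631+0.9511i
X[4] = 1.6631-0.5878i

X = [-6, 1.6631+0.5878i, -6.1631-0.9511i, -6.1631+0.9511i, 1.6631-0.5878i]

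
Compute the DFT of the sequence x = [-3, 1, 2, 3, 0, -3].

X[k] = Σ(n=0 to 5) x[n] · ω_6^(nk)
where ω_6 = e^(-2πi/6)

Computing each X[k]:
X[0] = 0
X[1] = -8.0000-5.1962i
X[2] = -1.7321i
X[3] = -2
X[4] = 1.7321i
X[5] = -8.0000+5.1962i

X = [0, -8.0000-5.1962i, -1.7321i, -2, 1.7321i, -8.0000+5.1962i]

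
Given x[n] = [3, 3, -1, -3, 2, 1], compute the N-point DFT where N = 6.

X[k] = Σ(n=0 to 5) x[n] · ω_6^(nk)
where ω_6 = e^(-2πi/6)

Computing each X[k]:
X[0] = 5
X[1] = 7.5000+0.8660i
X[2] = -2.5000-4.3301i
X[3] = 3
X[4] = -2.5000+4.3301i
X[5] = 7.5000-0.8660i

X = [5, 7.5000+0.8660i, -2.5000-4.3301i, 3, -2.5000+4.3301i, 7.5000-0.8660i]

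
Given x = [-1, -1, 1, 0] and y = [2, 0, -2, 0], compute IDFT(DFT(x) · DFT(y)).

(x ⊛ y)[n] = Σ(m=0 to 3) x[m] · y[(n-m) mod 4]

Computing each output sample:
(x ⊛ y)[0] = -4
(x ⊛ y)[1] = -2
(x ⊛ y)[2] = 4
(x ⊛ y)[3] = 2

x ⊛ y = [-4, -2, 4, 2]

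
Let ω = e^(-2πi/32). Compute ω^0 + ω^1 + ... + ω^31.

Sum of all nth roots of unity equals 0 for n > 1 (geometric series with r ≠ 1).

0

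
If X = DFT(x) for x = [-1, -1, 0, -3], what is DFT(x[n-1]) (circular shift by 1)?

Time shift by 1: X_shifted[k] = ω_4^(1k) · X[k]
Shifted x = [-3, -1, -1, 0]

DFT(x[n-1]) = [-5, -2+1i, -3, -2-1i]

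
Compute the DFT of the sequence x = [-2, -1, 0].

X[k] = Σ(n=0 to 2) x[n] · ω_3^(nk)
where ω_3 = e^(-2πi/3)

Computing each X[k]:
X[0] = -3
X[1] = -1.5000+0.8660i
X[2] = -1.5000-0.8660i

X = [-3, -1.5000+0.8660i, -1.5000-0.8660i]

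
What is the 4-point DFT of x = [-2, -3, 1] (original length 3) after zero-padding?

Original 3-point DFT: [-4, -1.0000+3.4641i, -1.0000-3.4641i]
Zero-padded 4-point DFT provides frequency interpolation.

DFT_4([x, 0, ...]) = [-4, -3+3i, 2, -3-3i]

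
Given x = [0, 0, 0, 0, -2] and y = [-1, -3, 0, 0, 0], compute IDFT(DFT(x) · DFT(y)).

(x ⊛ y)[n] = Σ(m=0 to 4) x[m] · y[(n-m) mod 5]

Computing each output sample:
(x ⊛ y)[0] = 6
(x ⊛ y)[1] = 0
(x ⊛ y)[2] = 0
(x ⊛ y)[3] = 0
(x ⊛ y)[4] = 2

x ⊛ y = [6, 0, 0, 0, 2]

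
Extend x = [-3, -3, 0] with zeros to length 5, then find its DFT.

Original 3-point DFT: [-6, -1.5000+2.5981i, -1.5000-2.5981i]
Zero-padded 5-point DFT provides frequency interpolation.

DFT_5([x, 0, ...]) = [-6, -3.9271+2.8532i, -0.5729+1.7634i, -0.5729-1.7634i, -3.9271-2.8532i]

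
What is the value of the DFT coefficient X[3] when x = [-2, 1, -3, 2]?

X[3] = Σ(n=0 to 3) x[n] · ω_4^(3n) where ω_4 = e^(-2πi/4)
= (-2)·ω_4^0 + (1)·ω_4^3 + (-3)·ω_4^6 + (2)·ω_4^9

X[3] = 1-1i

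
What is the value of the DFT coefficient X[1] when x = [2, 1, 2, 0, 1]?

X[1] = Σ(n=0 to 4) x[n] · ω_5^(1n) where ω_5 = e^(-2πi/5)
= (2)·ω_5^0 + (1)·ω_5^1 + (2)·ω_5^2 + (0)·ω_5^3 + (1)·ω_5^4

X[1] = 1.0000-1.1756i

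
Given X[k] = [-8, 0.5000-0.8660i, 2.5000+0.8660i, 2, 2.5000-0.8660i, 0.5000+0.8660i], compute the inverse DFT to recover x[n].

x[n] = (1/6) Σ(k=0 to 5) X[k] · e^(2πikn/6)

Computing each x[n]:
x[0] = 0
x[1] = -2
x[2] = -1
x[3] = -1
x[4] = -2
x[5] = -2

x = [0, -2, -1, -1, -2, -2]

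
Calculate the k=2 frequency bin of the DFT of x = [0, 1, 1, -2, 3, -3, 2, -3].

X[2] = Σ(n=0 to 7) x[n] · ω_8^(2n) where ω_8 = e^(-2πi/8)
= (0)·ω_8^0 + (1)·ω_8^2 + (1)·ω_8^4 + (-2)·ω_8^6 + (3)·ω_8^8 + (-3)·ω_8^10 + (2)·ω_8^12 + (-3)·ω_8^14

X[2] = -3i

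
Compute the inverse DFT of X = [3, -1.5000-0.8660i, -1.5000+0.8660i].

x[n] = (1/3) Σ(k=0 to 2) X[k] · e^(2πikn/3)

Computing each x[n]:
x[0] = 0
x[1] = 2
x[2] = 1

x = [0, 2, 1]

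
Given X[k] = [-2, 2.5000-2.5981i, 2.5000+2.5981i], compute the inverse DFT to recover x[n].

x[n] = (1/3) Σ(k=0 to 2) X[k] · e^(2πikn/3)

Computing each x[n]:
x[0] = 1
x[1] = 0
x[2] = -3

x = [1, 0, -3]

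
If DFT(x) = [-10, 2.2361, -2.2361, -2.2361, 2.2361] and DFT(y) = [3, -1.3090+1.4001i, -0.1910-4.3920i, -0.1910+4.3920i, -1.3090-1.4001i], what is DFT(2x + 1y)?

By linearity: DFT(2x + 1y) = 2·DFT(x) + 1·DFT(y)
= 2·[-10, 2.2361, -2.2361, -2.2361, 2.2361] + 1·[3, -1.3090+1.4001i, -0.1910-4.3920i, -0.1910+4.3920i, -1.3090-1.4001i]

Computing element-wise:
Z[0] = 2·(-10) + 1·(3) = -17
Z[1] = 2·(2.2361) + 1·(-1.3090+1.4001i) = 3.1632+1.4001i
Z[2] = 2·(-2.2361) + 1·(-0.1910-4.3920i) = -4.6632-4.3920i
Z[3] = 2·(-2.2361) + 1·(-0.1910+4.3920i) = -4.6632+4.3920i
Z[4] = 2·(2.2361) + 1·(-1.3090-1.4001i) = 3.1632-1.4001i

DFT(2x + 1y) = 2·X + 1·Y = [-17, 3.1632+1.4001i, -4.6632-4.3920i, -4.6632+4.3920i, 3.1632-1.4001i]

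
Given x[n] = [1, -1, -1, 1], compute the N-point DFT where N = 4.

X[k] = Σ(n=0 to 3) x[n] · ω_4^(nk)
where ω_4 = e^(-2πi/4)

Computing each X[k]:
X[0] = 0
X[1] = 2+2i
X[2] = 0
X[3] = 2-2i

X = [0, 2+2i, 0, 2-2i]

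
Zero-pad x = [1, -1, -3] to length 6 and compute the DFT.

Original 3-point DFT: [-3, 3.0000-1.7321i, 3.0000+1.7321i]
Zero-padded 6-point DFT provides frequency interpolation.

DFT_6([x, 0, ...]) = [-3, 2.0000+3.4641i, 3.0000-1.7321i, -1, 3.0000+1.7321i, 2.0000-3.4641i]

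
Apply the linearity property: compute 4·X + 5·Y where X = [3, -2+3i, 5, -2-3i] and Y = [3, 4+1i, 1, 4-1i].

By linearity: DFT(4x + 5y) = 4·DFT(x) + 5·DFT(y)
= 4·[3, -2+3i, 5, -2-3i] + 5·[3, 4+1i, 1, 4-1i]

Computing element-wise:
Z[0] = 4·(3) + 5·(3) = 27
Z[1] = 4·(-2+3i) + 5·(4+1i) = 12+17i
Z[2] = 4·(5) + 5·(1) = 25
Z[3] = 4·(-2-3i) + 5·(4-1i) = 12-17i

DFT(4x + 5y) = 4·X + 5·Y = [27, 12+17i, 25, 12-17i]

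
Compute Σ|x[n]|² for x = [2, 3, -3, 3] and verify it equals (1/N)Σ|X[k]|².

Time domain:
Σ|x[n]|² = |2|² + |3|² + |-3|² + |3|² = 31.0000

Frequency domain:
(1/4)Σ|X[k]|² = (1/4)(|5|² + |5|² + |-7|² + |5|²) = (1/4)·124.0000 = 31.0000

Both sides agree, confirming Parseval's theorem.

Σ|x[n]|² = (1/N)Σ|X[k]|² = 31.0000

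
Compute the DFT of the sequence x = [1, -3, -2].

X[k] = Σ(n=0 to 2) x[n] · ω_3^(nk)
where ω_3 = e^(-2πi/3)

Computing each X[k]:
X[0] = -4
X[1] = 3.5000+0.8660i
X[2] = 3.5000-0.8660i

X = [-4, 3.5000+0.8660i, 3.5000-0.8660i]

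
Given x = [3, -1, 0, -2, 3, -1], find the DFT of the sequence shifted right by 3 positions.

Time shift by 3: X_shifted[k] = ω_6^(3k) · X[k]
Shifted x = [-2, 3, -1, 3, -1, 0]

DFT(x[n-3]) = [2, -2.5000-2.5981i, 0.5000-2.5981i, -10, 0.5000+2.5981i, -2.5000+2.5981i]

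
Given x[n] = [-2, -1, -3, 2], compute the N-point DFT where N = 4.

X[k] = Σ(n=0 to 3) x[n] · ω_4^(nk)
where ω_4 = e^(-2πi/4)

Computing each X[k]:
X[0] = -4
X[1] = 1+3i
X[2] = -6
X[3] = 1-3i

X = [-4, 1+3i, -6, 1-3i]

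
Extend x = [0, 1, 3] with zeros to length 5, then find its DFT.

Original 3-point DFT: [4, -2.0000+1.7321i, -2.0000-1.7321i]
Zero-padded 5-point DFT provides frequency interpolation.

DFT_5([x, 0, ...]) = [4, -2.1180-2.7144i, 0.1180+2.2654i, 0.1180-2.2654i, -2.1180+2.7144i]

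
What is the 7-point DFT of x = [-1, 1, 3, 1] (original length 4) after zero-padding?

Original 4-point DFT: [4, -4, 0, -4]
Zero-padded 7-point DFT provides frequency interpolation.

DFT_7([x, 0, ...]) = [4, -1.9450-4.1405i, -3.3019+1.1086i, -0.2530+0.9367i, -0.2530-0.9367i, -3.3019-1.1086i, -1.9450+4.1405i]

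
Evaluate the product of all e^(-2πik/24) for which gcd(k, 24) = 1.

The primitive 24th roots of unity are ω_24^k for k coprime to 24: k ∈ {1, 5, 7, 11, 13, 17, 19, 23}
Their product equals the constant term of the cyclotomic polynomial Φ_24(x) up to sign.
For n ≥ 3, the product of all primitive nth roots of unity is 1. (For n=1 it is 1; for n=2 it is -1.)

1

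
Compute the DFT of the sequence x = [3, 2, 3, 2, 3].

X[k] = Σ(n=0 to 4) x[n] · ω_5^(nk)
where ω_5 = e^(-2πi/5)

Computing each X[k]:
X[0] = 13
X[1] = 0.5000+0.3633i
X[2] = 0.5000+1.5388i
X[3] = 0.5000-1.5388i
X[4] = 0.5000-0.3633i

X = [13, 0.5000+0.3633i, 0.5000+1.5388i, 0.5000-1.5388i, 0.5000-0.3633i]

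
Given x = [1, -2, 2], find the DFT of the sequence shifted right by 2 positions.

Time shift by 2: X_shifted[k] = ω_3^(2k) · X[k]
Shifted x = [-2, 2, 1]

DFT(x[n-2]) = [1, -3.5000-0.8660i, -3.5000+0.8660i]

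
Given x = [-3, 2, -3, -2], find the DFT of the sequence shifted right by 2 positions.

Time shift by 2: X_shifted[k] = ω_4^(2k) · X[k]
Shifted x = [-3, -2, -3, 2]

DFT(x[n-2]) = [-6, 4i, -6, -4i]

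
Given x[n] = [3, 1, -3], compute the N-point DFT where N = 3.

X[k] = Σ(n=0 to 2) x[n] · ω_3^(nk)
where ω_3 = e^(-2πi/3)

Computing each X[k]:
X[0] = 1
X[1] = 4.0000-3.4641i
X[2] = 4.0000+3.4641i

X = [1, 4.0000-3.4641i, 4.0000+3.4641i]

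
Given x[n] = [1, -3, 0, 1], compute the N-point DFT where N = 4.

X[k] = Σ(n=0 to 3) x[n] · ω_4^(nk)
where ω_4 = e^(-2πi/4)

Computing each X[k]:
X[0] = -1
X[1] = 1+4i
X[2] = 3
X[3] = 1-4i

X = [-1, 1+4i, 3, 1-4i]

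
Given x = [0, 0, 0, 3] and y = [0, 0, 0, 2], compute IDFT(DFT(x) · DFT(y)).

(x ⊛ y)[n] = Σ(m=0 to 3) x[m] · y[(n-m) mod 4]

Computing each output sample:
(x ⊛ y)[0] = 0
(x ⊛ y)[1] = 0
(x ⊛ y)[2] = 6
(x ⊛ y)[3] = 0

x ⊛ y = [0, 0, 6, 0]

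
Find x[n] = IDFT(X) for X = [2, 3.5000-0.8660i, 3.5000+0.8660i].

x[n] = (1/3) Σ(k=0 to 2) X[k] · e^(2πikn/3)

Computing each x[n]:
x[0] = 3
x[1] = 0
x[2] = -1

x = [3, 0, -1]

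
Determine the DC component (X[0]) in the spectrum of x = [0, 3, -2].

X[0] = Σ(n=0 to 2) x[n] · ω_3^0 = Σ x[n]
= (0) + (3) + (-2)

X[0] = 1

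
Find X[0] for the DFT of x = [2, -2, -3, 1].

X[0] = Σ(n=0 to 3) x[n] · ω_4^0 = Σ x[n]
= (2) + (-2) + (-3) + (1)

X[0] = -2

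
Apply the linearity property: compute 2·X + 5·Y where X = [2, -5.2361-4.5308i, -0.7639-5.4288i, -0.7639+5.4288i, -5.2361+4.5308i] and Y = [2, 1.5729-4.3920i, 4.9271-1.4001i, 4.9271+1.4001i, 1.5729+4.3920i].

By linearity: DFT(2x + 5y) = 2·DFT(x) + 5·DFT(y)
= 2·[2, -5.2361-4.5308i, -0.7639-5.4288i, -0.7639+5.4288i, -5.2361+4.5308i] + 5·[2, 1.5729-4.3920i, 4.9271-1.4001i, 4.9271+1.4001i, 1.5729+4.3920i]

Computing element-wise:
Z[0] = 2·(2) + 5·(2) = 14
Z[1] = 2·(-5.2361-4.5308i) + 5·(1.5729-4.3920i) = -2.6077-31.0216i
Z[2] = 2·(-0.7639-5.4288i) + 5·(4.9271-1.4001i) = 23.1077-17.8581i
Z[3] = 2·(-0.7639+5.4288i) + 5·(4.9271+1.4001i) = 23.1077+17.8581i
Z[4] = 2·(-5.2361+4.5308i) + 5·(1.5729+4.3920i) = -2.6077+31.0216i

DFT(2x + 5y) = 2·X + 5·Y = [14, -2.6077-31.0216i, 23.1077-17.8581i, 23.1077+17.8581i, -2.6077+31.0216i]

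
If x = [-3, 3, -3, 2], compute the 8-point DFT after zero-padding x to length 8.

Original 4-point DFT: [-1, -1i, -11, 1i]
Zero-padded 8-point DFT provides frequency interpolation.

DFT_8([x, 0, ...]) = [-1, -2.2929-0.5355i, -1i, -3.7071-6.5355i, -11, -3.7071+6.5355i, 1i, -2.2929+0.5355i]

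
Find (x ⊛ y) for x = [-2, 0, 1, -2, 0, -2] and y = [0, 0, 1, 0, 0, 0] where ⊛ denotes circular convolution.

(x ⊛ y)[n] = Σ(m=0 to 5) x[m] · y[(n-m) mod 6]

Computing each output sample:
(x ⊛ y)[0] = 0
(x ⊛ y)[1] = -2
(x ⊛ y)[2] = -2
(x ⊛ y)[3] = 0
(x ⊛ y)[4] = 1
(x ⊛ y)[5] = -2

x ⊛ y = [0, -2, -2, 0, 1, -2]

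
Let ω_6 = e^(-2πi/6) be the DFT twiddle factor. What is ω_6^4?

ω_6^4 = e^(-2πi·4/6)
= cos(-2π·4/6) + i·sin(-2π·4/6)
= cos(-8π/6) + i·sin(-8π/6)

ω_6^4 = cos(-8π/6) + i·sin(-8π/6) = -0.5000+0.8660i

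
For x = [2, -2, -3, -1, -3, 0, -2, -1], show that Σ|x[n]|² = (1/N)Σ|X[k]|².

Time domain:
Σ|x[n]|² = |2|² + |-2|² + |-3|² + |-1|² + |-3|² + |0|² + |-2|² + |-1|² = 32.0000

Frequency domain:
(1/8)Σ|X[k]|² = (1/8)(|-10|² + |3.5858+2.4142i|² + |4|² + |6.4142+0.4142i|² + |-2|² + |6.4142-0.4142i|² + |4|² + |3.5858-2.4142i|²) = (1/8)·256.0000 = 32.0000

Both sides agree, confirming Parseval's theorem.

Σ|x[n]|² = (1/N)Σ|X[k]|² = 32.0000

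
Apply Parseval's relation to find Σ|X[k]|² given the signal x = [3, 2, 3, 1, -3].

Parseval: Σ|x[n]|² = (1/N)Σ|X[k]|², so Σ|X[k]|² = N·Σ|x[n]|² = 5·32.0000

Σ|X[k]|² = N·Σ|x[n]|² = 5·32.0000 = 160.0000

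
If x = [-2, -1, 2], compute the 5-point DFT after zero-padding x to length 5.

Original 3-point DFT: [-1, -2.5000+2.5981i, -2.5000-2.5981i]
Zero-padded 5-point DFT provides frequency interpolation.

DFT_5([x, 0, ...]) = [-1, -3.9271-0.2245i, -0.5729+2.4899i, -0.5729-2.4899i, -3.9271+0.2245i]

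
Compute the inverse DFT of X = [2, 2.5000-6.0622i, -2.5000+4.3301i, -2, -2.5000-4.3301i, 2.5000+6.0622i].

x[n] = (1/6) Σ(k=0 to 5) X[k] · e^(2πikn/6)

Computing each x[n]:
x[0] = 0
x[1] = 2
x[2] = 3
x[3] = -1
x[4] = -3
x[5] = 1

x = [0, 2, 3, -1, -3, 1]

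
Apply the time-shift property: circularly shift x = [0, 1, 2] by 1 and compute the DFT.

Time shift by 1: X_shifted[k] = ω_3^(1k) · X[k]
Shifted x = [2, 0, 1]

DFT(x[n-1]) = [3, 1.5000+0.8660i, 1.5000-0.8660i]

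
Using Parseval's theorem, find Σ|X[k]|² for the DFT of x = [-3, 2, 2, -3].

Parseval: Σ|x[n]|² = (1/N)Σ|X[k]|², so Σ|X[k]|² = N·Σ|x[n]|² = 4·26.0000

Σ|X[k]|² = N·Σ|x[n]|² = 4·26.0000 = 104.0000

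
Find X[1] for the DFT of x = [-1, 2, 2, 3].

X[1] = Σ(n=0 to 3) x[n] · ω_4^(1n) where ω_4 = e^(-2πi/4)
= (-1)·ω_4^0 + (2)·ω_4^1 + (2)·ω_4^2 + (3)·ω_4^3

X[1] = -3+1i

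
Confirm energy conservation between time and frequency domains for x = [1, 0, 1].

Time domain:
Σ|x[n]|² = |1|² + |0|² + |1|² = 2.0000

Frequency domain:
(1/3)Σ|X[k]|² = (1/3)(|2|² + |0.5000+0.8660i|² + |0.5000-0.8660i|²) = (1/3)·6.0000 = 2.0000

Both sides agree, confirming Parseval's theorem.

Σ|x[n]|² = (1/N)Σ|X[k]|² = 2.0000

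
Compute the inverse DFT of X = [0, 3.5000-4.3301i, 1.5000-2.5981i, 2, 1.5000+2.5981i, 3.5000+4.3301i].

x[n] = (1/6) Σ(k=0 to 5) X[k] · e^(2πikn/6)

Computing each x[n]:
x[0] = 2
x[1] = 2
x[2] = 0
x[3] = -1
x[4] = -1
x[5] = -2

x = [2, 2, 0, -1, -1, -2]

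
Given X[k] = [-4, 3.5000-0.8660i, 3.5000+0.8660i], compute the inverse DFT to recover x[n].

x[n] = (1/3) Σ(k=0 to 2) X[k] · e^(2πikn/3)

Computing each x[n]:
x[0] = 1
x[1] = -2
x[2] = -3

x = [1, -2, -3]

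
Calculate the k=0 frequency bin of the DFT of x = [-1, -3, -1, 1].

X[0] = Σ(n=0 to 3) x[n] · ω_4^0 = Σ x[n]
= (-1) + (-3) + (-1) + (1)

X[0] = -4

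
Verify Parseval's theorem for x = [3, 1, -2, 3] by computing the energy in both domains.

Time domain:
Σ|x[n]|² = |3|² + |1|² + |-2|² + |3|² = 23.0000

Frequency domain:
(1/4)Σ|X[k]|² = (1/4)(|5|² + |5+2i|² + |-3|² + |5-2i|²) = (1/4)·92.0000 = 23.0000

Both sides agree, confirming Parseval's theorem.

Σ|x[n]|² = (1/N)Σ|X[k]|² = 23.0000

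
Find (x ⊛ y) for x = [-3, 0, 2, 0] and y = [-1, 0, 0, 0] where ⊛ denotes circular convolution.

(x ⊛ y)[n] = Σ(m=0 to 3) x[m] · y[(n-m) mod 4]

Computing each output sample:
(x ⊛ y)[0] = 3
(x ⊛ y)[1] = 0
(x ⊛ y)[2] = -2
(x ⊛ y)[3] = 0

x ⊛ y = [3, 0, -2, 0]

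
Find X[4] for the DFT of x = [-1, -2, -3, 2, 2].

X[4] = Σ(n=0 to 4) x[n] · ω_5^(4n) where ω_5 = e^(-2πi/5)
= (-1)·ω_5^0 + (-2)·ω_5^4 + (-3)·ω_5^8 + (2)·ω_5^12 + (2)·ω_5^16

X[4] = -0.1910-6.7432i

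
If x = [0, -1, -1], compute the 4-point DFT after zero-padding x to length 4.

Original 3-point DFT: [-2, 1, 1]
Zero-padded 4-point DFT provides frequency interpolation.

DFT_4([x, 0, ...]) = [-2, 1+1i, 0, 1-1i]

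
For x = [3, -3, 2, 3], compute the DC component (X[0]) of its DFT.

X[0] = Σ(n=0 to 3) x[n] · ω_4^0 = Σ x[n]
= (3) + (-3) + (2) + (3)

X[0] = 5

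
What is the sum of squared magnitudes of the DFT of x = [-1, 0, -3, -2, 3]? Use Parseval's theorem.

Parseval: Σ|x[n]|² = (1/N)Σ|X[k]|², so Σ|X[k]|² = N·Σ|x[n]|² = 5·23.0000

Σ|X[k]|² = N·Σ|x[n]|² = 5·23.0000 = 115.0000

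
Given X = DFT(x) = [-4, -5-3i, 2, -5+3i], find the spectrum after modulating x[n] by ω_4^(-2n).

Modulation property: DFT(ω_4^(-2n)·x[n]) = X[(k-2) mod 4], so circularly shift X by 2 positions.

X[k-2] = [2, -5+3i, -4, -5-3i]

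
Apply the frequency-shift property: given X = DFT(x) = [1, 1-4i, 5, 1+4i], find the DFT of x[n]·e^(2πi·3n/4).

Modulation property: DFT(ω_4^(-3n)·x[n]) = X[(k-3) mod 4], so circularly shift X by 3 positions.

X[k-3] = [1-4i, 5, 1+4i, 1]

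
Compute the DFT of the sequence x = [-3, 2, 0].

X[k] = Σ(n=0 to 2) x[n] · ω_3^(nk)
where ω_3 = e^(-2πi/3)

Computing each X[k]:
X[0] = -1
X[1] = -4.0000-1.7321i
X[2] = -4.0000+1.7321i

X = [-1, -4.0000-1.7321i, -4.0000+1.7321i]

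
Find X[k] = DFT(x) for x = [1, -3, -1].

X[k] = Σ(n=0 to 2) x[n] · ω_3^(nk)
where ω_3 = e^(-2πi/3)

Computing each X[k]:
X[0] = -3
X[1] = 3.0000+1.7321i
X[2] = 3.0000-1.7321i

X = [-3, 3.0000+1.7321i, 3.0000-1.7321i]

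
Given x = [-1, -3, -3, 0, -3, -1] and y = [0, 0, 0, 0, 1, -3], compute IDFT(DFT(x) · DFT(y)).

(x ⊛ y)[n] = Σ(m=0 to 5) x[m] · y[(n-m) mod 6]

Computing each output sample:
(x ⊛ y)[0] = 6
(x ⊛ y)[1] = 9
(x ⊛ y)[2] = -3
(x ⊛ y)[3] = 8
(x ⊛ y)[4] = 2
(x ⊛ y)[5] = 0

x ⊛ y = [6, 9, -3, 8, 2, 0]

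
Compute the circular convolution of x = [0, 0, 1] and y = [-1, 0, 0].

(x ⊛ y)[n] = Σ(m=0 to 2) x[m] · y[(n-m) mod 3]

Computing each output sample:
(x ⊛ y)[0] = 0
(x ⊛ y)[1] = 0
(x ⊛ y)[2] = -1

x ⊛ y = [0, 0, -1]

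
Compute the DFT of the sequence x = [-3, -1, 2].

X[k] = Σ(n=0 to 2) x[n] · ω_3^(nk)
where ω_3 = e^(-2πi/3)

Computing each X[k]:
X[0] = -2
X[1] = -3.5000+2.5981i
X[2] = -3.5000-2.5981i

X = [-2, -3.5000+2.5981i, -3.5000-2.5981i]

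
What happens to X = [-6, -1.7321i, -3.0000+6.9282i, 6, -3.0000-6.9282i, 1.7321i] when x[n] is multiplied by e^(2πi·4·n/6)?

Modulation property: DFT(ω_6^(-4n)·x[n]) = X[(k-4) mod 6], so circularly shift X by 4 positions.

X[k-4] = [-3.0000+6.9282i, 6, -3.0000-6.9282i, 1.7321i, -6, -1.7321i]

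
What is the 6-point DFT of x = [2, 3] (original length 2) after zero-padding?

Original 2-point DFT: [5, -1]
Zero-padded 6-point DFT provides frequency interpolation.

DFT_6([x, 0, ...]) = [5, 3.5000-2.5981i, 0.5000-2.5981i, -1, 0.5000+2.5981i, 3.5000+2.5981i]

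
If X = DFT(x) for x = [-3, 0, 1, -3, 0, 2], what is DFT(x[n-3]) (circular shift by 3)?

Time shift by 3: X_shifted[k] = ω_6^(3k) · X[k]
Shifted x = [-3, 0, 2, -3, 0, 1]

DFT(x[n-3]) = [-3, -0.5000-0.8660i, -7.5000+2.5981i, 1, -7.5000-2.5981i, -0.5000+0.8660i]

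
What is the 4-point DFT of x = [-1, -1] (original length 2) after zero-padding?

Original 2-point DFT: [-2, 0]
Zero-padded 4-point DFT provides frequency interpolation.

DFT_4([x, 0, ...]) = [-2, -1+1i, 0, -1-1i]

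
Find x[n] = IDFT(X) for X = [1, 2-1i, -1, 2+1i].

x[n] = (1/4) Σ(k=0 to 3) X[k] · e^(2πikn/4)

Computing each x[n]:
x[0] = 1
x[1] = 1
x[2] = -1
x[3] = 0

x = [1, 1, -1, 0]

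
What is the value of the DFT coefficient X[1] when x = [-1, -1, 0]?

X[1] = Σ(n=0 to 2) x[n] · ω_3^(1n) where ω_3 = e^(-2πi/3)
= (-1)·ω_3^0 + (-1)·ω_3^1 + (0)·ω_3^2

X[1] = -0.5000+0.8660i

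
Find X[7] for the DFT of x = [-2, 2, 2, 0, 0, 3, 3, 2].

X[7] = Σ(n=0 to 7) x[n] · ω_8^(7n) where ω_8 = e^(-2πi/8)
= (-2)·ω_8^0 + (2)·ω_8^7 + (2)·ω_8^14 + (0)·ω_8^21 + (0)·ω_8^28 + (3)·ω_8^35 + (3)·ω_8^42 + (2)·ω_8^49

X[7] = -1.2929-3.1213i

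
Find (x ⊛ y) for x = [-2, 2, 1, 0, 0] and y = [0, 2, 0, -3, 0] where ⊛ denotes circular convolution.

(x ⊛ y)[n] = Σ(m=0 to 4) x[m] · y[(n-m) mod 5]

Computing each output sample:
(x ⊛ y)[0] = -3
(x ⊛ y)[1] = -4
(x ⊛ y)[2] = 4
(x ⊛ y)[3] = 8
(x ⊛ y)[4] = -6

x ⊛ y = [-3, -4, 4, 8, -6]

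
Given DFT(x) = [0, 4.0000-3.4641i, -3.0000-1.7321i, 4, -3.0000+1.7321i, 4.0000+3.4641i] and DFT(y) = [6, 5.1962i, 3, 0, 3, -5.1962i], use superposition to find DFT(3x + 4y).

By linearity: DFT(3x + 4y) = 3·DFT(x) + 4·DFT(y)
= 3·[0, 4.0000-3.4641i, -3.0000-1.7321i, 4, -3.0000+1.7321i, 4.0000+3.4641i] + 4·[6, 5.1962i, 3, 0, 3, -5.1962i]

Computing element-wise:
Z[0] = 3·(0) + 4·(6) = 24
Z[1] = 3·(4.0000-3.4641i) + 4·(5.1962i) = 12.0000+10.3925i
Z[2] = 3·(-3.0000-1.7321i) + 4·(3) = 3.0000-5.1963i
Z[3] = 3·(4) + 4·(0) = 12
Z[4] = 3·(-3.0000+1.7321i) + 4·(3) = 3.0000+5.1963i
Z[5] = 3·(4.0000+3.4641i) + 4·(-5.1962i) = 12.0000-10.3925i

DFT(3x + 4y) = 3·X + 4·Y = [24, 12.0000+10.3925i, 3.0000-5.1963i, 12, 3.0000+5.1963i, 12.0000-10.3925i]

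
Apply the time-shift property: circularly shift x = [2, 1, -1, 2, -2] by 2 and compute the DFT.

Time shift by 2: X_shifted[k] = ω_5^(2k) · X[k]
Shifted x = [2, -2, 2, 1, -1]

DFT(x[n-2]) = [2, -1.3541+0.3633i, 5.3541+1.5388i, 5.3541-1.5388i, -1.3541-0.3633i]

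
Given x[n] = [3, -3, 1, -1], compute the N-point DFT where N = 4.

X[k] = Σ(n=0 to 3) x[n] · ω_4^(nk)
where ω_4 = e^(-2πi/4)

Computing each X[k]:
X[0] = 0
X[1] = 2+2i
X[2] = 8
X[3] = 2-2i

X = [0, 2+2i, 8, 2-2i]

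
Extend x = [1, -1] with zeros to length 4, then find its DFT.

Original 2-point DFT: [0, 2]
Zero-padded 4-point DFT provides frequency interpolation.

DFT_4([x, 0, ...]) = [0, 1+1i, 2, 1-1i]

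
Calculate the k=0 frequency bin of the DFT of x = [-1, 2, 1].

X[0] = Σ(n=0 to 2) x[n] · ω_3^0 = Σ x[n]
= (-1) + (2) + (1)

X[0] = 2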